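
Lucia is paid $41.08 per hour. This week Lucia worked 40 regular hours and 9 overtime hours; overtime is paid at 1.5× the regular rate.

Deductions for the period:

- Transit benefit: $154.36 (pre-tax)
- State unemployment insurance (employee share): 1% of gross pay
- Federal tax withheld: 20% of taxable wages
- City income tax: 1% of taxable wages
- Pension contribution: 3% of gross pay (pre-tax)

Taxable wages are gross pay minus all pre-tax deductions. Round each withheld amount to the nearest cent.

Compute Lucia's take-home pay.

$1,540.24

Regular pay: 40 × $41.08 = $1,643.20
Overtime pay: 9 × $41.08 × 1.5 = $554.58
Gross pay = $1,643.20 + $554.58 = $2,197.78
Transit benefit: $154.36
Pension contribution: $2,197.78 × 0.03 = $65.93
Pre-tax total = $154.36 + $65.93 = $220.29
Taxable wages = $2,197.78 − $220.29 = $1,977.49
Federal tax withheld: $1,977.49 × 0.2 = $395.50
City income tax: $1,977.49 × 0.01 = $19.77
State unemployment insurance (employee share): $2,197.78 × 0.01 = $21.98
Total deductions = $154.36 + $65.93 + $395.50 + $19.77 + $21.98 = $657.54
Net pay = $2,197.78 − $657.54 = $1,540.24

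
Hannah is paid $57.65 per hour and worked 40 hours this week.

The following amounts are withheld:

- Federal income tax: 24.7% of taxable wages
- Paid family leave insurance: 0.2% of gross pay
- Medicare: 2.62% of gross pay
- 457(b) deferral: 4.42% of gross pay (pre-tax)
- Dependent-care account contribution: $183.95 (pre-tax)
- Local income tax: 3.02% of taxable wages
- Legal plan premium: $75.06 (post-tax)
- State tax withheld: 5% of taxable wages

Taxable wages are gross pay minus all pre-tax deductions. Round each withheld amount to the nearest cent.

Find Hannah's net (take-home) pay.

$1,219.04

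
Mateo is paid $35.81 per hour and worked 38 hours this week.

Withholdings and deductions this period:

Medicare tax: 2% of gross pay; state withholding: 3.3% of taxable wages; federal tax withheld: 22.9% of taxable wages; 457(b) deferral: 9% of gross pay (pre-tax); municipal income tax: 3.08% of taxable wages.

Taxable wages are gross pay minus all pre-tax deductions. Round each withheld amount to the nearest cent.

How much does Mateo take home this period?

Gross pay: 38 × $35.81 = $1,360.78
457(b) deferral: $1,360.78 × 0.09 = $122.47
Taxable wages = $1,360.78 − $122.47 = $1,238.31
Federal tax withheld: $1,238.31 × 0.229 = $283.57
Municipal income tax: $1,238.31 × 0.0308 = $38.14
State withholding: $1,238.31 × 0.033 = $40.86
Medicare tax: $1,360.78 × 0.02 = $27.22
Total deductions = $122.47 + $283.57 + $38.14 + $40.86 + $27.22 = $512.26
Net pay = $1,360.78 − $512.26 = $848.52

$848.52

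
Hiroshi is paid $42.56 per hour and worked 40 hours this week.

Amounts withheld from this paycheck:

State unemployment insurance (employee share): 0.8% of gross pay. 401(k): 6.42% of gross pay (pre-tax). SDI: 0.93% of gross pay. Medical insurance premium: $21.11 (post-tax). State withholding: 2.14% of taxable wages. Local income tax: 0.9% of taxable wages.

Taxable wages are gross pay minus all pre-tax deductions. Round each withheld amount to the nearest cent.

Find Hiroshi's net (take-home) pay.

$1,494.12

Gross pay: 40 × $42.56 = $1,702.40
401(k): $1,702.40 × 0.0642 = $109.29
Taxable wages = $1,702.40 − $109.29 = $1,593.11
State withholding: $1,593.11 × 0.0214 = $34.09
Local income tax: $1,593.11 × 0.009 = $14.34
State unemployment insurance (employee share): $1,702.40 × 0.008 = $13.62
SDI: $1,702.40 × 0.0093 = $15.83
Medical insurance premium: $21.11
Total deductions = $109.29 + $34.09 + $14.34 + $13.62 + $15.83 + $21.11 = $208.28
Net pay = $1,702.40 − $208.28 = $1,494.12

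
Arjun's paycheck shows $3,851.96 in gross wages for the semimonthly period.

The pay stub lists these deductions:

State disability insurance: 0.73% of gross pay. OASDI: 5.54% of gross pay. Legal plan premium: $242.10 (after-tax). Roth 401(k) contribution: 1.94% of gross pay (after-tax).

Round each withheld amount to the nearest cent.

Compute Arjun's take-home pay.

$3,293.61

OASDI: $3,851.96 × 0.0554 = $213.40
State disability insurance: $3,851.96 × 0.0073 = $28.12
Legal plan premium: $242.10
Roth 401(k) contribution: $3,851.96 × 0.0194 = $74.73
Total deductions = $213.40 + $28.12 + $242.10 + $74.73 = $558.35
Net pay = $3,851.96 − $558.35 = $3,293.61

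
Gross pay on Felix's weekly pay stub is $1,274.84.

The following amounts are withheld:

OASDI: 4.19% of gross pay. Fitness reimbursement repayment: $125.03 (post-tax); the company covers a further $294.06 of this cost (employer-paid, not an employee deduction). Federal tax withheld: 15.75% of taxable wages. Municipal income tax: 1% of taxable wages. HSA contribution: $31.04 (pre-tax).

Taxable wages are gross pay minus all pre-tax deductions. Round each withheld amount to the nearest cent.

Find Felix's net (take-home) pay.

$857.01

HSA contribution: $31.04
Taxable wages = $1,274.84 − $31.04 = $1,243.80
Federal tax withheld: $1,243.80 × 0.1575 = $195.90
Municipal income tax: $1,243.80 × 0.01 = $12.44
OASDI: $1,274.84 × 0.0419 = $53.42
Fitness reimbursement repayment: $125.03
(Employer's $294.06 toward fitness reimbursement repayment is not withheld from the employee.)
Total deductions = $31.04 + $195.90 + $12.44 + $53.42 + $125.03 = $417.83
Net pay = $1,274.84 − $417.83 = $857.01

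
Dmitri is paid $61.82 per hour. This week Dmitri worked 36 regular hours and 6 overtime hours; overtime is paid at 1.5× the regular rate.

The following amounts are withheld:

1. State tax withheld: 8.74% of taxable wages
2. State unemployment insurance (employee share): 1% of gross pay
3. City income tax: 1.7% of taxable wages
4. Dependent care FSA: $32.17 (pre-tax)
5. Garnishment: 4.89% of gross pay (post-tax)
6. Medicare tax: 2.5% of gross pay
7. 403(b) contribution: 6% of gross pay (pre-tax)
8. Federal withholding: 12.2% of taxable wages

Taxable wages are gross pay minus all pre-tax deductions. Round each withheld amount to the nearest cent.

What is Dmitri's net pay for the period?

$1,764.67

Regular pay: 36 × $61.82 = $2,225.52
Overtime pay: 6 × $61.82 × 1.5 = $556.38
Gross pay = $2,225.52 + $556.38 = $2,781.90
Dependent care FSA: $32.17
403(b) contribution: $2,781.90 × 0.06 = $166.91
Pre-tax total = $32.17 + $166.91 = $199.08
Taxable wages = $2,781.90 − $199.08 = $2,582.82
City income tax: $2,582.82 × 0.017 = $43.91
State tax withheld: $2,582.82 × 0.0874 = $225.74
Federal withholding: $2,582.82 × 0.122 = $315.10
State unemployment insurance (employee share): $2,781.90 × 0.01 = $27.82
Medicare tax: $2,781.90 × 0.025 = $69.55
Garnishment: $2,781.90 × 0.0489 = $136.03
Total deductions = $32.17 + $166.91 + $43.91 + $225.74 + $315.10 + $27.82 + $69.55 + $136.03 = $1,017.23
Net pay = $2,781.90 − $1,017.23 = $1,764.67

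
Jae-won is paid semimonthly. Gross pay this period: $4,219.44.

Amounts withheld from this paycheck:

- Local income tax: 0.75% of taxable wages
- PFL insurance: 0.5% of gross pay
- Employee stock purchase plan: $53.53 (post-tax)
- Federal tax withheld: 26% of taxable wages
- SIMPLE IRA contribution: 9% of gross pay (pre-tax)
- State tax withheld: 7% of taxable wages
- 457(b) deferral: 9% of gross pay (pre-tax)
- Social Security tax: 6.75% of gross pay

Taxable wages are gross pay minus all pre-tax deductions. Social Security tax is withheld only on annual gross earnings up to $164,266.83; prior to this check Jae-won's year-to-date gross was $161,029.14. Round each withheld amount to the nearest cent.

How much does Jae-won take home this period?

457(b) deferral: $4,219.44 × 0.09 = $379.75
SIMPLE IRA contribution: $4,219.44 × 0.09 = $379.75
Pre-tax total = $379.75 + $379.75 = $759.50
Taxable wages = $4,219.44 − $759.50 = $3,459.94
State tax withheld: $3,459.94 × 0.07 = $242.20
Local income tax: $3,459.94 × 0.0075 = $25.95
Federal tax withheld: $3,459.94 × 0.26 = $899.58
PFL insurance: $4,219.44 × 0.005 = $21.10
Social Security tax: only $164,266.83 − $161,029.14 = $3,237.69 of this check is subject → $3,237.69 × 0.0675 = $218.54
Employee stock purchase plan: $53.53
Total deductions = $379.75 + $379.75 + $242.20 + $25.95 + $899.58 + $21.10 + $218.54 + $53.53 = $2,220.40
Net pay = $4,219.44 − $2,220.40 = $1,999.04

$1,999.04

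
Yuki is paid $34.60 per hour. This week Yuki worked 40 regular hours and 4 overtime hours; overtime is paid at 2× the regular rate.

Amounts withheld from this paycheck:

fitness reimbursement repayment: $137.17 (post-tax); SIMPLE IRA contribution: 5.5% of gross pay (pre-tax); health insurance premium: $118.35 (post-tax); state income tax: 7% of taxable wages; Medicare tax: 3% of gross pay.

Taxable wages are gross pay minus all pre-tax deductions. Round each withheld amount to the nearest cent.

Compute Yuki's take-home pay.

$1,154.26

Regular pay: 40 × $34.60 = $1,384.00
Overtime pay: 4 × $34.60 × 2 = $276.80
Gross pay = $1,384.00 + $276.80 = $1,660.80
SIMPLE IRA contribution: $1,660.80 × 0.055 = $91.34
Taxable wages = $1,660.80 − $91.34 = $1,569.46
State income tax: $1,569.46 × 0.07 = $109.86
Medicare tax: $1,660.80 × 0.03 = $49.82
Fitness reimbursement repayment: $137.17
Health insurance premium: $118.35
Total deductions = $91.34 + $109.86 + $49.82 + $137.17 + $118.35 = $506.54
Net pay = $1,660.80 − $506.54 = $1,154.26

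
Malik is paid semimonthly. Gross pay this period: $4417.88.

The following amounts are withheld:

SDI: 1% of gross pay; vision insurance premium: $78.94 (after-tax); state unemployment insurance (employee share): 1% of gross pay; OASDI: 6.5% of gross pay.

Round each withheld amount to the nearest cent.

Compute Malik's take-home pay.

$3963.42

OASDI: $4417.88 × 0.065 = $287.16
SDI: $4417.88 × 0.01 = $44.18
State unemployment insurance (employee share): $4417.88 × 0.01 = $44.18
Vision insurance premium: $78.94
Total deductions = $287.16 + $44.18 + $44.18 + $78.94 = $454.46
Net pay = $4417.88 − $454.46 = $3963.42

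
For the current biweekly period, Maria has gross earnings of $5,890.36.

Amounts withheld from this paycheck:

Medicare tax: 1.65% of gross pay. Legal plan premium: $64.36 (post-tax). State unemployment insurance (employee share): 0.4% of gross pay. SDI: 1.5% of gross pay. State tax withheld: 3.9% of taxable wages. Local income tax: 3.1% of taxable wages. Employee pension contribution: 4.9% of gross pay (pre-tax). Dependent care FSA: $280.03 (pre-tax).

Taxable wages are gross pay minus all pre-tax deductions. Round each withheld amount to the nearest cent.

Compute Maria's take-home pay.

Employee pension contribution: $5,890.36 × 0.049 = $288.63
Dependent care FSA: $280.03
Pre-tax total = $288.63 + $280.03 = $568.66
Taxable wages = $5,890.36 − $568.66 = $5,321.70
State tax withheld: $5,321.70 × 0.039 = $207.55
Local income tax: $5,321.70 × 0.031 = $164.97
Medicare tax: $5,890.36 × 0.0165 = $97.19
SDI: $5,890.36 × 0.015 = $88.36
State unemployment insurance (employee share): $5,890.36 × 0.004 = $23.56
Legal plan premium: $64.36
Total deductions = $288.63 + $280.03 + $207.55 + $164.97 + $97.19 + $88.36 + $23.56 + $64.36 = $1,214.65
Net pay = $5,890.36 − $1,214.65 = $4,675.71

$4,675.71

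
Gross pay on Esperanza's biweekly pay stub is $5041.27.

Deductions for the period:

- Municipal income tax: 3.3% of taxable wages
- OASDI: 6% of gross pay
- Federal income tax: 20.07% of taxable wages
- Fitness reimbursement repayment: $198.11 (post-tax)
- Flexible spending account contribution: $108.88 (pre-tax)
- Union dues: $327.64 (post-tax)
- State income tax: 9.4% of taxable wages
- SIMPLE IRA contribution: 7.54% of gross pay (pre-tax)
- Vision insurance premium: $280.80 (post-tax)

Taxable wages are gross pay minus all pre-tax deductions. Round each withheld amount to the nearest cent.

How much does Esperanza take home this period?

SIMPLE IRA contribution: $5041.27 × 0.0754 = $380.11
Flexible spending account contribution: $108.88
Pre-tax total = $380.11 + $108.88 = $488.99
Taxable wages = $5041.27 − $488.99 = $4552.28
Municipal income tax: $4552.28 × 0.033 = $150.23
State income tax: $4552.28 × 0.094 = $427.91
Federal income tax: $4552.28 × 0.2007 = $913.64
OASDI: $5041.27 × 0.06 = $302.48
Union dues: $327.64
Vision insurance premium: $280.80
Fitness reimbursement repayment: $198.11
Total deductions = $380.11 + $108.88 + $150.23 + $427.91 + $913.64 + $302.48 + $327.64 + $280.80 + $198.11 = $3089.80
Net pay = $5041.27 − $3089.80 = $1951.47

$1951.47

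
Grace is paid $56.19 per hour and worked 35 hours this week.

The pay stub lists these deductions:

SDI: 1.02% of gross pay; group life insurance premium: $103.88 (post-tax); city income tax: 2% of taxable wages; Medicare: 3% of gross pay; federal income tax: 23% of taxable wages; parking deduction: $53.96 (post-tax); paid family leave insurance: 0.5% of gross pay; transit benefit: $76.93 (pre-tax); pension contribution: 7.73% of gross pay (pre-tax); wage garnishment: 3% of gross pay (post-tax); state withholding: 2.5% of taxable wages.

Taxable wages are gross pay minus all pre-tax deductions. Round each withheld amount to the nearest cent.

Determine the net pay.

$954.11

Gross pay: 35 × $56.19 = $1,966.65
Pension contribution: $1,966.65 × 0.0773 = $152.02
Transit benefit: $76.93
Pre-tax total = $152.02 + $76.93 = $228.95
Taxable wages = $1,966.65 − $228.95 = $1,737.70
State withholding: $1,737.70 × 0.025 = $43.44
Federal income tax: $1,737.70 × 0.23 = $399.67
City income tax: $1,737.70 × 0.02 = $34.75
Medicare: $1,966.65 × 0.03 = $59.00
Paid family leave insurance: $1,966.65 × 0.005 = $9.83
SDI: $1,966.65 × 0.0102 = $20.06
Wage garnishment: $1,966.65 × 0.03 = $59.00
Group life insurance premium: $103.88
Parking deduction: $53.96
Total deductions = $152.02 + $76.93 + $43.44 + $399.67 + $34.75 + $59.00 + $9.83 + $20.06 + $59.00 + $103.88 + $53.96 = $1,012.54
Net pay = $1,966.65 − $1,012.54 = $954.11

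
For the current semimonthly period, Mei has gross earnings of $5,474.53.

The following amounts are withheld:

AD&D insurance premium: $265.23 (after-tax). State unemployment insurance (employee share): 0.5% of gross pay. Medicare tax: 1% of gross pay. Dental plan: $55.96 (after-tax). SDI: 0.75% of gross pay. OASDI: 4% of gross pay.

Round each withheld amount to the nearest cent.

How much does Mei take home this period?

$4,811.18

SDI: $5,474.53 × 0.0075 = $41.06
OASDI: $5,474.53 × 0.04 = $218.98
State unemployment insurance (employee share): $5,474.53 × 0.005 = $27.37
Medicare tax: $5,474.53 × 0.01 = $54.75
Dental plan: $55.96
AD&D insurance premium: $265.23
Total deductions = $41.06 + $218.98 + $27.37 + $54.75 + $55.96 + $265.23 = $663.35
Net pay = $5,474.53 − $663.35 = $4,811.18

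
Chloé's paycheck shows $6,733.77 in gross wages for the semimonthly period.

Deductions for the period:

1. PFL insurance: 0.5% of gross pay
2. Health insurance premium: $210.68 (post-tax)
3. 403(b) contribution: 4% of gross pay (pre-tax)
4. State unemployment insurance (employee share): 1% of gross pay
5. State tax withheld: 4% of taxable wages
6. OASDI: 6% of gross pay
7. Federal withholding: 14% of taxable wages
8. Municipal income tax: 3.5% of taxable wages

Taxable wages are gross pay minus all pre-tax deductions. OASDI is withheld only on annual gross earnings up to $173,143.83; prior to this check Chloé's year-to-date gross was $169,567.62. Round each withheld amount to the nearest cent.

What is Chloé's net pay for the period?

$4,548.31

403(b) contribution: $6,733.77 × 0.04 = $269.35
Taxable wages = $6,733.77 − $269.35 = $6,464.42
Federal withholding: $6,464.42 × 0.14 = $905.02
State tax withheld: $6,464.42 × 0.04 = $258.58
Municipal income tax: $6,464.42 × 0.035 = $226.25
State unemployment insurance (employee share): $6,733.77 × 0.01 = $67.34
OASDI: only $173,143.83 − $169,567.62 = $3,576.21 of this check is subject → $3,576.21 × 0.06 = $214.57
PFL insurance: $6,733.77 × 0.005 = $33.67
Health insurance premium: $210.68
Total deductions = $269.35 + $905.02 + $258.58 + $226.25 + $67.34 + $214.57 + $33.67 + $210.68 = $2,185.46
Net pay = $6,733.77 − $2,185.46 = $4,548.31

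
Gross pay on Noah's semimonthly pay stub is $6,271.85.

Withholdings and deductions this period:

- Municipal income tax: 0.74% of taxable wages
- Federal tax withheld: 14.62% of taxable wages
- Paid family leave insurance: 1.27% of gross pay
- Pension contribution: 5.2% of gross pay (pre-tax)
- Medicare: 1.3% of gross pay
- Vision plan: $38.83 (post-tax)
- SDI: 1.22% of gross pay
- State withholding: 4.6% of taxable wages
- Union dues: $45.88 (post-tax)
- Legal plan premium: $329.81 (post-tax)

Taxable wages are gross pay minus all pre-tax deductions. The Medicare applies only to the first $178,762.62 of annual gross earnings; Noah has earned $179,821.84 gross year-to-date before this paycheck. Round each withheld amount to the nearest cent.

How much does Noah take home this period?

$4,188.26

Pension contribution: $6,271.85 × 0.052 = $326.14
Taxable wages = $6,271.85 − $326.14 = $5,945.71
Municipal income tax: $5,945.71 × 0.0074 = $44.00
State withholding: $5,945.71 × 0.046 = $273.50
Federal tax withheld: $5,945.71 × 0.1462 = $869.26
Medicare: annual cap $178,762.62 already reached (YTD $179,821.84), so $0.00
SDI: $6,271.85 × 0.0122 = $76.52
Paid family leave insurance: $6,271.85 × 0.0127 = $79.65
Vision plan: $38.83
Union dues: $45.88
Legal plan premium: $329.81
Total deductions = $326.14 + $44.00 + $273.50 + $869.26 + $0.00 + $76.52 + $79.65 + $38.83 + $45.88 + $329.81 = $2,083.59
Net pay = $6,271.85 − $2,083.59 = $4,188.26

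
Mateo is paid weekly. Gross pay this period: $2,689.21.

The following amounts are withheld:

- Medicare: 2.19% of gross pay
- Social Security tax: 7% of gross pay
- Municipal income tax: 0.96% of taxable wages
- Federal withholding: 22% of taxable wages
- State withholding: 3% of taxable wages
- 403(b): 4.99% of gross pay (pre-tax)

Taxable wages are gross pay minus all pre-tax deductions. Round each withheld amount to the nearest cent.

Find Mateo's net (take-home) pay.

$1,644.61

403(b): $2,689.21 × 0.0499 = $134.19
Taxable wages = $2,689.21 − $134.19 = $2,555.02
Municipal income tax: $2,555.02 × 0.0096 = $24.53
State withholding: $2,555.02 × 0.03 = $76.65
Federal withholding: $2,555.02 × 0.22 = $562.10
Social Security tax: $2,689.21 × 0.07 = $188.24
Medicare: $2,689.21 × 0.0219 = $58.89
Total deductions = $134.19 + $24.53 + $76.65 + $562.10 + $188.24 + $58.89 = $1,044.60
Net pay = $2,689.21 − $1,044.60 = $1,644.61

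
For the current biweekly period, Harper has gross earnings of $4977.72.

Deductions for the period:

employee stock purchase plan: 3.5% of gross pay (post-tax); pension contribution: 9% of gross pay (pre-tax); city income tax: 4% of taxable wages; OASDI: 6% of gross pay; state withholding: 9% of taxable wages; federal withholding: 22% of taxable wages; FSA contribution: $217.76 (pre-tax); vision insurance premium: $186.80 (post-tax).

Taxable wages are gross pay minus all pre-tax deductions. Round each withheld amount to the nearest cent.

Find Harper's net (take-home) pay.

$2143.10

Pension contribution: $4977.72 × 0.09 = $447.99
FSA contribution: $217.76
Pre-tax total = $447.99 + $217.76 = $665.75
Taxable wages = $4977.72 − $665.75 = $4311.97
City income tax: $4311.97 × 0.04 = $172.48
State withholding: $4311.97 × 0.09 = $388.08
Federal withholding: $4311.97 × 0.22 = $948.63
OASDI: $4977.72 × 0.06 = $298.66
Employee stock purchase plan: $4977.72 × 0.035 = $174.22
Vision insurance premium: $186.80
Total deductions = $447.99 + $217.76 + $172.48 + $388.08 + $948.63 + $298.66 + $174.22 + $186.80 = $2834.62
Net pay = $4977.72 − $2834.62 = $2143.10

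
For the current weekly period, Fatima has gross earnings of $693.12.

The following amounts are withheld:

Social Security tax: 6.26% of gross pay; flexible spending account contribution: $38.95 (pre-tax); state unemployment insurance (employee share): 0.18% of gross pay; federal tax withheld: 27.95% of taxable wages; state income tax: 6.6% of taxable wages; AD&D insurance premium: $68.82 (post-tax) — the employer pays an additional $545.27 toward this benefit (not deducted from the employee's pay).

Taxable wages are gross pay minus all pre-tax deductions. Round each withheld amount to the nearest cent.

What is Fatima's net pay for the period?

Flexible spending account contribution: $38.95
Taxable wages = $693.12 − $38.95 = $654.17
State income tax: $654.17 × 0.066 = $43.18
Federal tax withheld: $654.17 × 0.2795 = $182.84
Social Security tax: $693.12 × 0.0626 = $43.39
State unemployment insurance (employee share): $693.12 × 0.0018 = $1.25
AD&D insurance premium: $68.82
(Employer's $545.27 toward AD&D insurance premium is not withheld from the employee.)
Total deductions = $38.95 + $43.18 + $182.84 + $43.39 + $1.25 + $68.82 = $378.43
Net pay = $693.12 − $378.43 = $314.69

$314.69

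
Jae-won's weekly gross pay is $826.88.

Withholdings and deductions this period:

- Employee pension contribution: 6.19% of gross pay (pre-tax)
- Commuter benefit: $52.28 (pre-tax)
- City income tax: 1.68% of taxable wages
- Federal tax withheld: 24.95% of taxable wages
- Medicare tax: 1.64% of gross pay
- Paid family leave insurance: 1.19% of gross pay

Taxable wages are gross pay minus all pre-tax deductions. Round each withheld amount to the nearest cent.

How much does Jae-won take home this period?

Employee pension contribution: $826.88 × 0.0619 = $51.18
Commuter benefit: $52.28
Pre-tax total = $51.18 + $52.28 = $103.46
Taxable wages = $826.88 − $103.46 = $723.42
City income tax: $723.42 × 0.0168 = $12.15
Federal tax withheld: $723.42 × 0.2495 = $180.49
Medicare tax: $826.88 × 0.0164 = $13.56
Paid family leave insurance: $826.88 × 0.0119 = $9.84
Total deductions = $51.18 + $52.28 + $12.15 + $180.49 + $13.56 + $9.84 = $319.50
Net pay = $826.88 − $319.50 = $507.38

$507.38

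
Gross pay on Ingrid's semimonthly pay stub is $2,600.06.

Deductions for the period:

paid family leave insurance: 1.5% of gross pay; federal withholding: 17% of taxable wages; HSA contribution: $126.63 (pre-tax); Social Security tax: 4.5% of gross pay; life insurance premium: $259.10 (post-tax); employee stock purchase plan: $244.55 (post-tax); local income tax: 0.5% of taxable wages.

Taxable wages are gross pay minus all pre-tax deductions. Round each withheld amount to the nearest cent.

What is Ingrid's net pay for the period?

$1,380.93

HSA contribution: $126.63
Taxable wages = $2,600.06 − $126.63 = $2,473.43
Federal withholding: $2,473.43 × 0.17 = $420.48
Local income tax: $2,473.43 × 0.005 = $12.37
Paid family leave insurance: $2,600.06 × 0.015 = $39.00
Social Security tax: $2,600.06 × 0.045 = $117.00
Employee stock purchase plan: $244.55
Life insurance premium: $259.10
Total deductions = $126.63 + $420.48 + $12.37 + $39.00 + $117.00 + $244.55 + $259.10 = $1,219.13
Net pay = $2,600.06 − $1,219.13 = $1,380.93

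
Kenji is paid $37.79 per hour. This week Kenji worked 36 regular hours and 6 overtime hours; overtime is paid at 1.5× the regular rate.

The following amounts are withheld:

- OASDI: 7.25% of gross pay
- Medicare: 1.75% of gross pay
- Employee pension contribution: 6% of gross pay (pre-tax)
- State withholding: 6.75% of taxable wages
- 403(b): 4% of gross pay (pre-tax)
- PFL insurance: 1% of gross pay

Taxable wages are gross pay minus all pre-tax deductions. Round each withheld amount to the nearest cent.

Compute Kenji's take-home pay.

Regular pay: 36 × $37.79 = $1,360.44
Overtime pay: 6 × $37.79 × 1.5 = $340.11
Gross pay = $1,360.44 + $340.11 = $1,700.55
403(b): $1,700.55 × 0.04 = $68.02
Employee pension contribution: $1,700.55 × 0.06 = $102.03
Pre-tax total = $68.02 + $102.03 = $170.05
Taxable wages = $1,700.55 − $170.05 = $1,530.50
State withholding: $1,530.50 × 0.0675 = $103.31
OASDI: $1,700.55 × 0.0725 = $123.29
Medicare: $1,700.55 × 0.0175 = $29.76
PFL insurance: $1,700.55 × 0.01 = $17.01
Total deductions = $68.02 + $102.03 + $103.31 + $123.29 + $29.76 + $17.01 = $443.42
Net pay = $1,700.55 − $443.42 = $1,257.13

$1,257.13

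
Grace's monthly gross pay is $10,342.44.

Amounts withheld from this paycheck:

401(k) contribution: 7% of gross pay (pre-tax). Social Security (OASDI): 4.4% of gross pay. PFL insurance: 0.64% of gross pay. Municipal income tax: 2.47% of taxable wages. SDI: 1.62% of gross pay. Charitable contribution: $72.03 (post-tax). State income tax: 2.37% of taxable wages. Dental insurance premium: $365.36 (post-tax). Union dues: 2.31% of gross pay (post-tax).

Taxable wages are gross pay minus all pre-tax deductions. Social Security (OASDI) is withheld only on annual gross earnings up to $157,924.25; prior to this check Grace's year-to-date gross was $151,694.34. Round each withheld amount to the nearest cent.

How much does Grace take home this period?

$7,968.77

401(k) contribution: $10,342.44 × 0.07 = $723.97
Taxable wages = $10,342.44 − $723.97 = $9,618.47
State income tax: $9,618.47 × 0.0237 = $227.96
Municipal income tax: $9,618.47 × 0.0247 = $237.58
PFL insurance: $10,342.44 × 0.0064 = $66.19
Social Security (OASDI): only $157,924.25 − $151,694.34 = $6,229.91 of this check is subject → $6,229.91 × 0.044 = $274.12
SDI: $10,342.44 × 0.0162 = $167.55
Union dues: $10,342.44 × 0.0231 = $238.91
Dental insurance premium: $365.36
Charitable contribution: $72.03
Total deductions = $723.97 + $227.96 + $237.58 + $66.19 + $274.12 + $167.55 + $238.91 + $365.36 + $72.03 = $2,373.67
Net pay = $10,342.44 − $2,373.67 = $7,968.77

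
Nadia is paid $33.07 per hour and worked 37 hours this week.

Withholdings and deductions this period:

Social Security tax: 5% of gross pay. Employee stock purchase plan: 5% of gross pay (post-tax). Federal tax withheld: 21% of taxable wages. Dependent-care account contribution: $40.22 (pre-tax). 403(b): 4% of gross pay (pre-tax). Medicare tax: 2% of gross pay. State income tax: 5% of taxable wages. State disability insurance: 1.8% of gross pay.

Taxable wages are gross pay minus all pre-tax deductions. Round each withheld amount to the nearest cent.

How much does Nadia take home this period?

Gross pay: 37 × $33.07 = $1,223.59
403(b): $1,223.59 × 0.04 = $48.94
Dependent-care account contribution: $40.22
Pre-tax total = $48.94 + $40.22 = $89.16
Taxable wages = $1,223.59 − $89.16 = $1,134.43
State income tax: $1,134.43 × 0.05 = $56.72
Federal tax withheld: $1,134.43 × 0.21 = $238.23
Social Security tax: $1,223.59 × 0.05 = $61.18
State disability insurance: $1,223.59 × 0.018 = $22.02
Medicare tax: $1,223.59 × 0.02 = $24.47
Employee stock purchase plan: $1,223.59 × 0.05 = $61.18
Total deductions = $48.94 + $40.22 + $56.72 + $238.23 + $61.18 + $22.02 + $24.47 + $61.18 = $552.96
Net pay = $1,223.59 − $552.96 = $670.63

$670.63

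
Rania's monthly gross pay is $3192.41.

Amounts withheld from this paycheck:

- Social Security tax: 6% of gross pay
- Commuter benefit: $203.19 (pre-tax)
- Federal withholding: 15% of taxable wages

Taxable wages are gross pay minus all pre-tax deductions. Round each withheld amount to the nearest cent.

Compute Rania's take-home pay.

Commuter benefit: $203.19
Taxable wages = $3192.41 − $203.19 = $2989.22
Federal withholding: $2989.22 × 0.15 = $448.38
Social Security tax: $3192.41 × 0.06 = $191.54
Total deductions = $203.19 + $448.38 + $191.54 = $843.11
Net pay = $3192.41 − $843.11 = $2349.30

$2349.30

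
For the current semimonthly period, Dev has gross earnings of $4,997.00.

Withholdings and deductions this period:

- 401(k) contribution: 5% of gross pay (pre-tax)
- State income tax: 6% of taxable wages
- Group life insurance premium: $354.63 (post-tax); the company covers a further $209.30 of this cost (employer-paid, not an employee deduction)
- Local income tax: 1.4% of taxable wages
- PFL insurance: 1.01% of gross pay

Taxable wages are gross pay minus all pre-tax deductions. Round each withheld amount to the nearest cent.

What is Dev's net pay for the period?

401(k) contribution: $4,997.00 × 0.05 = $249.85
Taxable wages = $4,997.00 − $249.85 = $4,747.15
Local income tax: $4,747.15 × 0.014 = $66.46
State income tax: $4,747.15 × 0.06 = $284.83
PFL insurance: $4,997.00 × 0.0101 = $50.47
Group life insurance premium: $354.63
(Employer's $209.30 toward group life insurance premium is not withheld from the employee.)
Total deductions = $249.85 + $66.46 + $284.83 + $50.47 + $354.63 = $1,006.24
Net pay = $4,997.00 − $1,006.24 = $3,990.76

$3,990.76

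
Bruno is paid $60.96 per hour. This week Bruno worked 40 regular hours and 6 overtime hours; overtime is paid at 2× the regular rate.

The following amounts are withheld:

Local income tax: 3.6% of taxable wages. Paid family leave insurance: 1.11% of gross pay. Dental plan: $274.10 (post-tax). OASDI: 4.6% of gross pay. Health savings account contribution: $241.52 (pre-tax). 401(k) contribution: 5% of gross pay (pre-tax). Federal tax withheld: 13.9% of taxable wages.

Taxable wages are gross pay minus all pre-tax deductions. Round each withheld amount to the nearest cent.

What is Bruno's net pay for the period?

Regular pay: 40 × $60.96 = $2438.40
Overtime pay: 6 × $60.96 × 2 = $731.52
Gross pay = $2438.40 + $731.52 = $3169.92
401(k) contribution: $3169.92 × 0.05 = $158.50
Health savings account contribution: $241.52
Pre-tax total = $158.50 + $241.52 = $400.02
Taxable wages = $3169.92 − $400.02 = $2769.90
Federal tax withheld: $2769.90 × 0.139 = $385.02
Local income tax: $2769.90 × 0.036 = $99.72
Paid family leave insurance: $3169.92 × 0.0111 = $35.19
OASDI: $3169.92 × 0.046 = $145.82
Dental plan: $274.10
Total deductions = $158.50 + $241.52 + $385.02 + $99.72 + $35.19 + $145.82 + $274.10 = $1339.87
Net pay = $3169.92 − $1339.87 = $1830.05

$1830.05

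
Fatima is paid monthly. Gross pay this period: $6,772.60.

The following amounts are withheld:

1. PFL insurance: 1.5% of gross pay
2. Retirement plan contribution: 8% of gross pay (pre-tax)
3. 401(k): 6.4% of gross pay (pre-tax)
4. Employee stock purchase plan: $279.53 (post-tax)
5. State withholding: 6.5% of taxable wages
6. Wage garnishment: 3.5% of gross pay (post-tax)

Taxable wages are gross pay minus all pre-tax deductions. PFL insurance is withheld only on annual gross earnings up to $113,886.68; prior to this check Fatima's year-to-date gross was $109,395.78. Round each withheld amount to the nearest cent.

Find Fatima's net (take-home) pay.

$4,836.58

401(k): $6,772.60 × 0.064 = $433.45
Retirement plan contribution: $6,772.60 × 0.08 = $541.81
Pre-tax total = $433.45 + $541.81 = $975.26
Taxable wages = $6,772.60 − $975.26 = $5,797.34
State withholding: $5,797.34 × 0.065 = $376.83
PFL insurance: only $113,886.68 − $109,395.78 = $4,490.90 of this check is subject → $4,490.90 × 0.015 = $67.36
Employee stock purchase plan: $279.53
Wage garnishment: $6,772.60 × 0.035 = $237.04
Total deductions = $433.45 + $541.81 + $376.83 + $67.36 + $279.53 + $237.04 = $1,936.02
Net pay = $6,772.60 − $1,936.02 = $4,836.58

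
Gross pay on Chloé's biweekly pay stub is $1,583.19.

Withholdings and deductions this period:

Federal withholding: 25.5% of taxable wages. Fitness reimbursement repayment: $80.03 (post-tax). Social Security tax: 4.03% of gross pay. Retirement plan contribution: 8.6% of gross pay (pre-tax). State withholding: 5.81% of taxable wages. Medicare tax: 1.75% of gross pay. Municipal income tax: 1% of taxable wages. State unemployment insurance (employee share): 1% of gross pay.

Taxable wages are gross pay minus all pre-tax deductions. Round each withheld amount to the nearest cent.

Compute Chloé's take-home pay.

Retirement plan contribution: $1,583.19 × 0.086 = $136.15
Taxable wages = $1,583.19 − $136.15 = $1,447.04
Municipal income tax: $1,447.04 × 0.01 = $14.47
State withholding: $1,447.04 × 0.0581 = $84.07
Federal withholding: $1,447.04 × 0.255 = $369.00
State unemployment insurance (employee share): $1,583.19 × 0.01 = $15.83
Medicare tax: $1,583.19 × 0.0175 = $27.71
Social Security tax: $1,583.19 × 0.0403 = $63.80
Fitness reimbursement repayment: $80.03
Total deductions = $136.15 + $14.47 + $84.07 + $369.00 + $15.83 + $27.71 + $63.80 + $80.03 = $791.06
Net pay = $1,583.19 − $791.06 = $792.13

$792.13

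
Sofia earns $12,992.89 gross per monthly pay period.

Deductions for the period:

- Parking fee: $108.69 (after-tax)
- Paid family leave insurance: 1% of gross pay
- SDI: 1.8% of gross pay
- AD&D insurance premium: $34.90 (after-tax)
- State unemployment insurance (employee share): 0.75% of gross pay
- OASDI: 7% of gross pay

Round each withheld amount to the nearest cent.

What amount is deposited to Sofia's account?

$11,478.55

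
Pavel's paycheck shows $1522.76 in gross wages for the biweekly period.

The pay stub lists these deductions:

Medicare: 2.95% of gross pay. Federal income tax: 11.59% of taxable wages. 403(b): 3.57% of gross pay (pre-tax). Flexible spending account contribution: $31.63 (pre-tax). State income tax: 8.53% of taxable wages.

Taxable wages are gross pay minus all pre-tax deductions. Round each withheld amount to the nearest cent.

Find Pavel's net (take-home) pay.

$1102.77

Flexible spending account contribution: $31.63
403(b): $1522.76 × 0.0357 = $54.36
Pre-tax total = $31.63 + $54.36 = $85.99
Taxable wages = $1522.76 − $85.99 = $1436.77
State income tax: $1436.77 × 0.0853 = $122.56
Federal income tax: $1436.77 × 0.1159 = $166.52
Medicare: $1522.76 × 0.0295 = $44.92
Total deductions = $31.63 + $54.36 + $122.56 + $166.52 + $44.92 = $419.99
Net pay = $1522.76 − $419.99 = $1102.77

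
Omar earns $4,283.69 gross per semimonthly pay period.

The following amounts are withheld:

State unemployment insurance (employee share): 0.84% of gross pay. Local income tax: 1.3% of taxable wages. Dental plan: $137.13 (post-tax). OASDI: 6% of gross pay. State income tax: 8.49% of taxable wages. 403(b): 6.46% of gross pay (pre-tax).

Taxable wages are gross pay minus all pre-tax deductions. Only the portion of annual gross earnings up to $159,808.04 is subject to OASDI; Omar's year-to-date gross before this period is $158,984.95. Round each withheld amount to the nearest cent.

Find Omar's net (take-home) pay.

403(b): $4,283.69 × 0.0646 = $276.73
Taxable wages = $4,283.69 − $276.73 = $4,006.96
Local income tax: $4,006.96 × 0.013 = $52.09
State income tax: $4,006.96 × 0.0849 = $340.19
State unemployment insurance (employee share): $4,283.69 × 0.0084 = $35.98
OASDI: only $159,808.04 − $158,984.95 = $823.09 of this check is subject → $823.09 × 0.06 = $49.39
Dental plan: $137.13
Total deductions = $276.73 + $52.09 + $340.19 + $35.98 + $49.39 + $137.13 = $891.51
Net pay = $4,283.69 − $891.51 = $3,392.18

$3,392.18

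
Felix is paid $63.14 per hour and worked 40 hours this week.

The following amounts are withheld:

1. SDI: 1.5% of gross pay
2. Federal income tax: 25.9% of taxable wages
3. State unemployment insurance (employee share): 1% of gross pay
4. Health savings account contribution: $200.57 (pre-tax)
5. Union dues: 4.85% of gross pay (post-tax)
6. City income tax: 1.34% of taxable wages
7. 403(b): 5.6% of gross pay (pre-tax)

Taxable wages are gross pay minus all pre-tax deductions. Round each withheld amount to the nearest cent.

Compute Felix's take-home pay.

Gross pay: 40 × $63.14 = $2525.60
403(b): $2525.60 × 0.056 = $141.43
Health savings account contribution: $200.57
Pre-tax total = $141.43 + $200.57 = $342.00
Taxable wages = $2525.60 − $342.00 = $2183.60
Federal income tax: $2183.60 × 0.259 = $565.55
City income tax: $2183.60 × 0.0134 = $29.26
SDI: $2525.60 × 0.015 = $37.88
State unemployment insurance (employee share): $2525.60 × 0.01 = $25.26
Union dues: $2525.60 × 0.0485 = $122.49
Total deductions = $141.43 + $200.57 + $565.55 + $29.26 + $37.88 + $25.26 + $122.49 = $1122.44
Net pay = $2525.60 − $1122.44 = $1403.16

$1403.16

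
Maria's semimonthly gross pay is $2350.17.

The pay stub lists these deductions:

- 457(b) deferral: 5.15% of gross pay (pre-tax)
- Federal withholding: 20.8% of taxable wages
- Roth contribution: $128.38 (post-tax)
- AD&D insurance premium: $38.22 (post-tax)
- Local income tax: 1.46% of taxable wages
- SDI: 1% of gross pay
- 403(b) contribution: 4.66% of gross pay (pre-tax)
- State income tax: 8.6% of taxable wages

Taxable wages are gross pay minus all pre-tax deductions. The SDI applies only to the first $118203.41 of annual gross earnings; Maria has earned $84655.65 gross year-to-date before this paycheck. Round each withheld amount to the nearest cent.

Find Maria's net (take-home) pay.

403(b) contribution: $2350.17 × 0.0466 = $109.52
457(b) deferral: $2350.17 × 0.0515 = $121.03
Pre-tax total = $109.52 + $121.03 = $230.55
Taxable wages = $2350.17 − $230.55 = $2119.62
State income tax: $2119.62 × 0.086 = $182.29
Local income tax: $2119.62 × 0.0146 = $30.95
Federal withholding: $2119.62 × 0.208 = $440.88
SDI: cap not yet reached, full $2350.17 is subject → $2350.17 × 0.01 = $23.50
AD&D insurance premium: $38.22
Roth contribution: $128.38
Total deductions = $109.52 + $121.03 + $182.29 + $30.95 + $440.88 + $23.50 + $38.22 + $128.38 = $1074.77
Net pay = $2350.17 − $1074.77 = $1275.40

$1275.40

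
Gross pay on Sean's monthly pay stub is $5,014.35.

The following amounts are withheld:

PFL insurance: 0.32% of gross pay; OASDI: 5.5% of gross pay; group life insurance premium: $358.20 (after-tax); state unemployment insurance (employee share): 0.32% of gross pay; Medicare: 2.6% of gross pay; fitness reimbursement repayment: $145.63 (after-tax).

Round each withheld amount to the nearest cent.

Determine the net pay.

$4,072.26

State unemployment insurance (employee share): $5,014.35 × 0.0032 = $16.05
OASDI: $5,014.35 × 0.055 = $275.79
PFL insurance: $5,014.35 × 0.0032 = $16.05
Medicare: $5,014.35 × 0.026 = $130.37
Fitness reimbursement repayment: $145.63
Group life insurance premium: $358.20
Total deductions = $16.05 + $275.79 + $16.05 + $130.37 + $145.63 + $358.20 = $942.09
Net pay = $5,014.35 − $942.09 = $4,072.26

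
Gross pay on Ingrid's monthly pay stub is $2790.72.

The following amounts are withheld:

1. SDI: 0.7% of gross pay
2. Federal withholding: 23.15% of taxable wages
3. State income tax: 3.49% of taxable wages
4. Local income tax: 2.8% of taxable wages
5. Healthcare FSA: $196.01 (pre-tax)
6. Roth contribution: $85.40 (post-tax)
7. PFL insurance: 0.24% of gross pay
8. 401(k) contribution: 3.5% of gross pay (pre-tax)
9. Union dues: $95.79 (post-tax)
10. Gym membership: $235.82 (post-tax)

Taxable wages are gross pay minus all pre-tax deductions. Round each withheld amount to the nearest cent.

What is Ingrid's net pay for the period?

401(k) contribution: $2790.72 × 0.035 = $97.68
Healthcare FSA: $196.01
Pre-tax total = $97.68 + $196.01 = $293.69
Taxable wages = $2790.72 − $293.69 = $2497.03
State income tax: $2497.03 × 0.0349 = $87.15
Federal withholding: $2497.03 × 0.2315 = $578.06
Local income tax: $2497.03 × 0.028 = $69.92
SDI: $2790.72 × 0.007 = $19.54
PFL insurance: $2790.72 × 0.0024 = $6.70
Gym membership: $235.82
Union dues: $95.79
Roth contribution: $85.40
Total deductions = $97.68 + $196.01 + $87.15 + $578.06 + $69.92 + $19.54 + $6.70 + $235.82 + $95.79 + $85.40 = $1472.07
Net pay = $2790.72 − $1472.07 = $1318.65

$1318.65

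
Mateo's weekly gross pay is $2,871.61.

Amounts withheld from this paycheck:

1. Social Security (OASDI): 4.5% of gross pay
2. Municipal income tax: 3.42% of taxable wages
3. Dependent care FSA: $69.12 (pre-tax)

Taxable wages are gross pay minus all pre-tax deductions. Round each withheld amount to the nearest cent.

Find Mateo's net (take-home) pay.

Dependent care FSA: $69.12
Taxable wages = $2,871.61 − $69.12 = $2,802.49
Municipal income tax: $2,802.49 × 0.0342 = $95.85
Social Security (OASDI): $2,871.61 × 0.045 = $129.22
Total deductions = $69.12 + $95.85 + $129.22 = $294.19
Net pay = $2,871.61 − $294.19 = $2,577.42

$2,577.42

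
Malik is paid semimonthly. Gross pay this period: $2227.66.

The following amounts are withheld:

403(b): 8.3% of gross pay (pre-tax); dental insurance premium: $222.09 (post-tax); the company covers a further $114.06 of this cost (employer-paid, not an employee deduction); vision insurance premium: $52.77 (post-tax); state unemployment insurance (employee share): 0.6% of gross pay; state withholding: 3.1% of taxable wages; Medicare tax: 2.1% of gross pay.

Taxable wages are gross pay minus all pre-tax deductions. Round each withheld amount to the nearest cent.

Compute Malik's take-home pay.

403(b): $2227.66 × 0.083 = $184.90
Taxable wages = $2227.66 − $184.90 = $2042.76
State withholding: $2042.76 × 0.031 = $63.33
Medicare tax: $2227.66 × 0.021 = $46.78
State unemployment insurance (employee share): $2227.66 × 0.006 = $13.37
Dental insurance premium: $222.09
Vision insurance premium: $52.77
(Employer's $114.06 toward dental insurance premium is not withheld from the employee.)
Total deductions = $184.90 + $63.33 + $46.78 + $13.37 + $222.09 + $52.77 = $583.24
Net pay = $2227.66 − $583.24 = $1644.42

$1644.42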